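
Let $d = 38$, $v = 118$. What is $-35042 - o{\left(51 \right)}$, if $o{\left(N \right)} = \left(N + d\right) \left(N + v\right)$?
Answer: $-50083$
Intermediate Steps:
$o{\left(N \right)} = \left(38 + N\right) \left(118 + N\right)$ ($o{\left(N \right)} = \left(N + 38\right) \left(N + 118\right) = \left(38 + N\right) \left(118 + N\right)$)
$-35042 - o{\left(51 \right)} = -35042 - \left(4484 + 51^{2} + 156 \cdot 51\right) = -35042 - \left(4484 + 2601 + 7956\right) = -35042 - 15041 = -50083$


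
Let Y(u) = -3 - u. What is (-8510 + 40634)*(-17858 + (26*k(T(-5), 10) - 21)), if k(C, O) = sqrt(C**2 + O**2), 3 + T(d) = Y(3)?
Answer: -574344996 + 835224*sqrt(181) ≈ -5.6311e+8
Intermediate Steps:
T(d) = -9 (T(d) = -3 + (-3 - 1*3) = -3 + (-3 - 3) = -3 - 6 = -9)
(-8510 + 40634)*(-17858 + (26*k(T(-5), 10) - 21)) = (-8510 + 40634)*(-17858 + (26*sqrt((-9)**2 + 10**2) - 21)) = 32124*(-17858 + (26*sqrt(81 + 100) - 21)) = 32124*(-17858 + (26*sqrt(181) - 21)) = 32124*(-17858 + (-21 + 26*sqrt(181))) = 32124*(-17879 + 26*sqrt(181)) = -574344996 + 835224*sqrt(181)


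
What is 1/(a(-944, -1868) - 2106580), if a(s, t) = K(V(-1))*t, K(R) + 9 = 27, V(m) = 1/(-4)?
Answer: -1/2140204 ≈ -4.6725e-7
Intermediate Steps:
V(m) = -1/4
K(R) = 18 (K(R) = -9 + 27 = 18)
a(s, t) = 18*t
1/(a(-944, -1868) - 2106580) = 1/(18*(-1868) - 2106580) = 1/(-33624 - 2106580) = 1/(-2140204) = -1/2140204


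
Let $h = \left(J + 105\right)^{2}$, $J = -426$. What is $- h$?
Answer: $-103041$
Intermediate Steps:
$h = 103041$ ($h = \left(-426 + 105\right)^{2} = \left(-321\right)^{2} = 103041$)
$- h = \left(-1\right) 103041 = -103041$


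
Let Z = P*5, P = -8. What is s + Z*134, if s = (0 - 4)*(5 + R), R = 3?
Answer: -5392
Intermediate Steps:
Z = -40 (Z = -8*5 = -40)
s = -32 (s = (0 - 4)*(5 + 3) = -4*8 = -32)
s + Z*134 = -32 - 40*134 = -32 - 5360 = -5392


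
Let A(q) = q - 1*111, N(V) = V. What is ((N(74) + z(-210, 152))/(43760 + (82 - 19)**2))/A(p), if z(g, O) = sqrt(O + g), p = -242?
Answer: -74/16848337 - I*sqrt(58)/16848337 ≈ -4.3921e-6 - 4.5202e-7*I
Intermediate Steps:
A(q) = -111 + q (A(q) = q - 111 = -111 + q)
((N(74) + z(-210, 152))/(43760 + (82 - 19)**2))/A(p) = ((74 + sqrt(152 - 210))/(43760 + (82 - 19)**2))/(-111 - 242) = ((74 + sqrt(-58))/(43760 + 63**2))/(-353) = ((74 + I*sqrt(58))/(43760 + 3969))*(-1/353) = ((74 + I*sqrt(58))/47729)*(-1/353) = ((74 + I*sqrt(58))*(1/47729))*(-1/353) = (74/47729 + I*sqrt(58)/47729)*(-1/353) = -74/16848337 - I*sqrt(58)/16848337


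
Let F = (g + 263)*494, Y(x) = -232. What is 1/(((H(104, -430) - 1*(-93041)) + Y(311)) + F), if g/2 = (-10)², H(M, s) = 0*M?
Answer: 1/321531 ≈ 3.1101e-6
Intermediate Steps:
H(M, s) = 0
g = 200 (g = 2*(-10)² = 2*100 = 200)
F = 228722 (F = (200 + 263)*494 = 463*494 = 228722)
1/(((H(104, -430) - 1*(-93041)) + Y(311)) + F) = 1/(((0 - 1*(-93041)) - 232) + 228722) = 1/(((0 + 93041) - 232) + 228722) = 1/((93041 - 232) + 228722) = 1/(92809 + 228722) = 1/321531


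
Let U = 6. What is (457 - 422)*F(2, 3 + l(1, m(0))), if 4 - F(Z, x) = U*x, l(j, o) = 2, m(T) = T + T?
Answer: -910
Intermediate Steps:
m(T) = 2*T
F(Z, x) = 4 - 6*x
(457 - 422)*F(2, 3 + l(1, m(0))) = (457 - 422)*(4 - 6*(3 + 2)) = 35*(4 - 6*5) = 35*(4 - 30) = 35*(-26) = -910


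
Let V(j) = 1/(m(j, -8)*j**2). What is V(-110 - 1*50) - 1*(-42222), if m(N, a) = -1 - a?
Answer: 7566182401/179200 ≈ 42222.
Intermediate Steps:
V(j) = 1/(7*j**2) (V(j) = 1/((-1 - 1*(-8))*j**2) = 1/((-1 + 8)*j**2) = 1/(7*j**2))
V(-110 - 1*50) - 1*(-42222) = 1/(7*(-110 - 1*50)**2) - 1*(-42222) = 1/(7*(-110 - 50)**2) + 42222 = (1/7)/(-160)**2 + 42222 = (1/7)*(1/25600) + 42222 = 1/179200 + 42222 = 7566182401/179200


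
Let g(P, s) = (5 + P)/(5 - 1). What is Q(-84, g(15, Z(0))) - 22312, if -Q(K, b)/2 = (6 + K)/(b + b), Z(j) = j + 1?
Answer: -111482/5 ≈ -22296.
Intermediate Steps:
Z(j) = 1 + j
g(P, s) = 5/4 + P/4 (g(P, s) = (5 + P)/4 = (5 + P)*(1/4) = 5/4 + P/4)
Q(K, b) = -(6 + K)/b (Q(K, b) = -2*(6 + K)/(b + b) = -2*(6 + K)/(2*b) = -2*(6 + K)*1/(2*b) = -(6 + K)/b)
Q(-84, g(15, Z(0))) - 22312 = (-6 - 1*(-84))/(5/4 + (1/4)*15) - 22312 = (-6 + 84)/(5/4 + 15/4) - 22312 = 78/5 - 22312 = -111482/5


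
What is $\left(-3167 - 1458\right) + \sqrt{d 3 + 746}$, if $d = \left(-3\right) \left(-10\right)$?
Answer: $-4625 + 2 \sqrt{209} \approx -4596.1$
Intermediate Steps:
$d = 30$
$\left(-3167 - 1458\right) + \sqrt{d 3 + 746} = \left(-3167 - 1458\right) + \sqrt{30 \cdot 3 + 746} = -4625 + \sqrt{90 + 746} = -4625 + \sqrt{836} = -4625 + 2 \sqrt{209}$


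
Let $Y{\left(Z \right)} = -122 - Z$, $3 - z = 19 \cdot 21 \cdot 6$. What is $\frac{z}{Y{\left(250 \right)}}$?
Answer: $\frac{797}{124} \approx 6.4274$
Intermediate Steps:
$z = -2391$ ($z = 3 - 19 \cdot 21 \cdot 6 = 3 - 399 \cdot 6 = 3 - 2394 = -2391$)
$\frac{z}{Y{\left(250 \right)}} = - \frac{2391}{-122 - 250} = - \frac{2391}{-372} = \left(-2391\right) \left(- \frac{1}{372}\right) = \frac{797}{124}$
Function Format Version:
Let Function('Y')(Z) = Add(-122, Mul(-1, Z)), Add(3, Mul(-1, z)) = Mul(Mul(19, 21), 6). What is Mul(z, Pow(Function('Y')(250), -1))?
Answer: Rational(797, 124) ≈ 6.4274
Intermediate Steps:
z = -2391 (z = Add(3, Mul(-1, Mul(Mul(19, 21), 6))) = Add(3, Mul(-1, Mul(399, 6))) = Add(3, Mul(-1, 2394)) = Add(3, -2394) = -2391)
Mul(z, Pow(Function('Y')(250), -1)) = Mul(-2391, Pow(Add(-122, Mul(-1, 250)), -1)) = Mul(-2391, Pow(Add(-122, -250), -1)) = Mul(-2391, Pow(-372, -1)) = Mul(-2391, Rational(-1, 372)) = Rational(797, 124)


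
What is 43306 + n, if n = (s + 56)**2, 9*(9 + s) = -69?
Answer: 403678/9 ≈ 44853.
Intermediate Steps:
s = -50/3 (s = -9 + (1/9)*(-69) = -9 - 23/3 = -50/3 ≈ -16.667)
n = 13924/9 (n = (-50/3 + 56)**2 = (118/3)**2 = 13924/9 ≈ 1547.1)
43306 + n = 43306 + 13924/9 = 403678/9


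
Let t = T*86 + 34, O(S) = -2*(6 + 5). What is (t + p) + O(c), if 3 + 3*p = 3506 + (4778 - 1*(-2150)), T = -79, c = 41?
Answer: -3305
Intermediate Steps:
p = 3477 (p = -1 + (3506 + (4778 - 1*(-2150)))/3 = -1 + (3506 + (4778 + 2150))/3 = -1 + (3506 + 6928)/3 = -1 + (1/3)*10434 = -1 + 3478 = 3477)
O(S) = -22 (O(S) = -2*11 = -22)
t = -6760 (t = -79*86 + 34 = -6794 + 34 = -6760)
(t + p) + O(c) = (-6760 + 3477) - 22 = -3283 - 22 = -3305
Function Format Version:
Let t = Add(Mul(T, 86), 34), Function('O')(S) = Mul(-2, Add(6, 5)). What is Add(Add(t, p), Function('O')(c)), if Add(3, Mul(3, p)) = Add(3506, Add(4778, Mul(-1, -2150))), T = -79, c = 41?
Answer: -3305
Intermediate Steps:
p = 3477 (p = Add(-1, Mul(Rational(1, 3), Add(3506, Add(4778, Mul(-1, -2150))))) = Add(-1, Mul(Rational(1, 3), Add(3506, Add(4778, 2150)))) = Add(-1, Mul(Rational(1, 3), Add(3506, 6928))) = Add(-1, Mul(Rational(1, 3), 10434)) = Add(-1, 3478) = 3477)
Function('O')(S) = -22 (Function('O')(S) = Mul(-2, 11) = -22)
t = -6760 (t = Add(Mul(-79, 86), 34) = Add(-6794, 34) = -6760)
Add(Add(t, p), Function('O')(c)) = Add(Add(-6760, 3477), -22) = Add(-3283, -22) = -3305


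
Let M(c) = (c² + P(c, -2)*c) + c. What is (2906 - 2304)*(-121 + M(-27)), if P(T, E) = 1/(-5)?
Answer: 1765064/5 ≈ 3.5301e+5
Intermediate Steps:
P(T, E) = -⅕
M(c) = c² + 4*c/5 (M(c) = (c² - c/5) + c = c² + 4*c/5)
(2906 - 2304)*(-121 + M(-27)) = (2906 - 2304)*(-121 + (⅕)*(-27)*(4 + 5*(-27))) = 602*(-121 + (⅕)*(-27)*(4 - 135)) = 602*(-121 + (⅕)*(-27)*(-131)) = 602*(-121 + 3537/5) = 602*(2932/5) = 1765064/5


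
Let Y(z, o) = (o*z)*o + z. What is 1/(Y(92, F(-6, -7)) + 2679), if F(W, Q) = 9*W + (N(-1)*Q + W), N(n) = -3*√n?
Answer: 293399/139832758801 + 231840*I/139832758801 ≈ 2.0982e-6 + 1.658e-6*I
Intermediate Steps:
F(W, Q) = 10*W - 3*I*Q (F(W, Q) = 9*W + ((-3*I)*Q + W) = 9*W + (-3*I*Q + W) = 9*W + (W - 3*I*Q) = 10*W - 3*I*Q)
Y(z, o) = z + z*o² (Y(z, o) = z*o² + z = z + z*o²)
1/(Y(92, F(-6, -7)) + 2679) = 1/(92*(1 + (10*(-6) - 3*I*(-7))²) + 2679) = 1/(92*(1 + (-60 + 21*I)²) + 2679) = 1/((92 + 92*(-60 + 21*I)²) + 2679) = 1/(2771 + 92*(-60 + 21*I)²)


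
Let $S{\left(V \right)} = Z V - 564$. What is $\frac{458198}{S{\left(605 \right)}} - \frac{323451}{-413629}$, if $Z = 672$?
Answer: $\frac{160421896369}{83965859742} \approx 1.9106$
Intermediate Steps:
$S{\left(V \right)} = -564 + 672 V$ ($S{\left(V \right)} = 672 V - 564 = -564 + 672 V$)
$\frac{458198}{S{\left(605 \right)}} - \frac{323451}{-413629} = \frac{458198}{-564 + 672 \cdot 605} - \frac{323451}{-413629} = \frac{458198}{-564 + 406560} - - \frac{323451}{413629} = \frac{458198}{405996} + \frac{323451}{413629} = 458198 \cdot \frac{1}{405996} + \frac{323451}{413629} = \frac{229099}{202998} + \frac{323451}{413629} = \frac{160421896369}{83965859742}$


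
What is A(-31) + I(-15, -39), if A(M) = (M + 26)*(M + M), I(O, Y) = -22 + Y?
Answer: 249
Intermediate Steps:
A(M) = 2*M*(26 + M) (A(M) = (26 + M)*(2*M) = 2*M*(26 + M))
A(-31) + I(-15, -39) = 2*(-31)*(26 - 31) + (-22 - 39) = 2*(-31)*(-5) - 61 = 310 - 61 = 249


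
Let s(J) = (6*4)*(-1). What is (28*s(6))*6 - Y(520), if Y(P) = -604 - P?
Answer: -2908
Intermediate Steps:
s(J) = -24 (s(J) = 24*(-1) = -24)
(28*s(6))*6 - Y(520) = (28*(-24))*6 - (-604 - 1*520) = -672*6 - (-604 - 520) = -4032 - 1*(-1124) = -4032 + 1124 = -2908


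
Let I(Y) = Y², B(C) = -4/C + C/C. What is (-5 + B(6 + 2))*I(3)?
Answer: -81/2 ≈ -40.500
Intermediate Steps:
B(C) = 1 - 4/C (B(C) = -4/C + 1 = 1 - 4/C)
(-5 + B(6 + 2))*I(3) = (-5 + (-4 + (6 + 2))/(6 + 2))*3² = (-5 + (-4 + 8)/8)*9 = (-5 + (⅛)*4)*9 = (-5 + ½)*9 = -9/2*9 = -81/2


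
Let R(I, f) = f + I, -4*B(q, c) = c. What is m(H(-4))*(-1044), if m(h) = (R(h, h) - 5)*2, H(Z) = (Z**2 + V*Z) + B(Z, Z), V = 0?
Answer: -60552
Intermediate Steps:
B(q, c) = -c/4
R(I, f) = I + f
H(Z) = Z**2 - Z/4 (H(Z) = (Z**2 + 0*Z) - Z/4 = (Z**2 + 0) - Z/4 = Z**2 - Z/4)
m(h) = -10 + 4*h (m(h) = ((h + h) - 5)*2 = (2*h - 5)*2 = (-5 + 2*h)*2 = -10 + 4*h)
m(H(-4))*(-1044) = (-10 + 4*(-4*(-1/4 - 4)))*(-1044) = (-10 + 4*(-4*(-17/4)))*(-1044) = (-10 + 4*17)*(-1044) = (-10 + 68)*(-1044) = 58*(-1044) = -60552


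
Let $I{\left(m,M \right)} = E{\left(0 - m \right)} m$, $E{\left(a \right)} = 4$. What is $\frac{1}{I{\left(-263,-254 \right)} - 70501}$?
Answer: $- \frac{1}{71553} \approx -1.3976 \cdot 10^{-5}$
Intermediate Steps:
$I{\left(m,M \right)} = 4 m$
$\frac{1}{I{\left(-263,-254 \right)} - 70501} = \frac{1}{4 \left(-263\right) - 70501} = \frac{1}{-1052 - 70501} = \frac{1}{-71553} = - \frac{1}{71553}$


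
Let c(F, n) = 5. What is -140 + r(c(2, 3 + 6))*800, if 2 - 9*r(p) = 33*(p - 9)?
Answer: 105940/9 ≈ 11771.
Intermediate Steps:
r(p) = 299/9 - 11*p/3 (r(p) = 2/9 - 11*(p - 9)/3 = 2/9 - 11*(-9 + p)/3 = 2/9 - (-297 + 33*p)/9 = 2/9 + (33 - 11*p/3) = 299/9 - 11*p/3)
-140 + r(c(2, 3 + 6))*800 = -140 + (299/9 - 11/3*5)*800 = -140 + (299/9 - 55/3)*800 = -140 + (134/9)*800 = -140 + 107200/9 = 105940/9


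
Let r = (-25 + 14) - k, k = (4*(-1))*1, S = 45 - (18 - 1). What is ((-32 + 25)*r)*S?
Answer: 1372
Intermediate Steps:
S = 28 (S = 45 - 1*17 = 45 - 17 = 28)
k = -4 (k = -4*1 = -4)
r = -7 (r = (-25 + 14) - 1*(-4) = -11 + 4 = -7)
((-32 + 25)*r)*S = ((-32 + 25)*(-7))*28 = -7*(-7)*28 = 49*28 = 1372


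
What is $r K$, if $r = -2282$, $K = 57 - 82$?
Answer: $57050$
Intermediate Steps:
$K = -25$ ($K = 57 - 82 = -25$)
$r K = \left(-2282\right) \left(-25\right) = 57050$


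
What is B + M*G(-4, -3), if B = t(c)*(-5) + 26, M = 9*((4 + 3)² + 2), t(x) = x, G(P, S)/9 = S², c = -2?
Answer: 37215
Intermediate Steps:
G(P, S) = 9*S²
M = 459 (M = 9*(7² + 2) = 9*(49 + 2) = 9*51 = 459)
B = 36 (B = -2*(-5) + 26 = 10 + 26 = 36)
B + M*G(-4, -3) = 36 + 459*(9*(-3)²) = 36 + 459*(9*9) = 36 + 459*81 = 36 + 37179 = 37215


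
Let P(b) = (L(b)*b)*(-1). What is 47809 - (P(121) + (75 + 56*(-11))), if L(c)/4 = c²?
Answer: 7134594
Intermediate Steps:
L(c) = 4*c²
P(b) = -4*b³ (P(b) = ((4*b²)*b)*(-1) = (4*b³)*(-1) = -4*b³)
47809 - (P(121) + (75 + 56*(-11))) = 47809 - (-4*121³ + (75 + 56*(-11))) = 47809 - (-4*1771561 + (75 - 616)) = 47809 - (-7086244 - 541) = 47809 - 1*(-7086785) = 47809 + 7086785 = 7134594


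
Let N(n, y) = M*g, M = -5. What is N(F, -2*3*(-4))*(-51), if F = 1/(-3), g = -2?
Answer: -510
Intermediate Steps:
F = -⅓ ≈ -0.33333
N(n, y) = 10 (N(n, y) = -5*(-2) = 10)
N(F, -2*3*(-4))*(-51) = 10*(-51) = -510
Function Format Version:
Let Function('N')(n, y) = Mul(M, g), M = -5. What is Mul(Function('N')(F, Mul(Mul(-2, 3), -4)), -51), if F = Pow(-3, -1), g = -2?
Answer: -510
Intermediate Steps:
F = Rational(-1, 3) ≈ -0.33333
Function('N')(n, y) = 10 (Function('N')(n, y) = Mul(-5, -2) = 10)
Mul(Function('N')(F, Mul(Mul(-2, 3), -4)), -51) = Mul(10, -51) = -510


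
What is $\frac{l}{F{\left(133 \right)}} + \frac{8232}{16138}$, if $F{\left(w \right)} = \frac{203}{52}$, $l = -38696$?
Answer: $- \frac{2319363100}{234001} \approx -9911.8$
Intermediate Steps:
$F{\left(w \right)} = \frac{203}{52}$ ($F{\left(w \right)} = 203 \cdot \frac{1}{52} = \frac{203}{52}$)
$\frac{l}{F{\left(133 \right)}} + \frac{8232}{16138} = - \frac{38696}{\frac{203}{52}} + \frac{8232}{16138} = \left(-38696\right) \frac{52}{203} + 8232 \cdot \frac{1}{16138} = - \frac{287456}{29} + \frac{4116}{8069} = - \frac{2319363100}{234001}$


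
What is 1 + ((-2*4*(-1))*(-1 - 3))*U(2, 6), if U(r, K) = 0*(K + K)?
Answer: 1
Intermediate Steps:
U(r, K) = 0 (U(r, K) = 0*(2*K) = 0)
1 + ((-2*4*(-1))*(-1 - 3))*U(2, 6) = 1 + ((-2*4*(-1))*(-1 - 3))*0 = 1 + (-8*(-1)*(-4))*0 = 1 + (8*(-4))*0 = 1 - 32*0 = 1 + 0 = 1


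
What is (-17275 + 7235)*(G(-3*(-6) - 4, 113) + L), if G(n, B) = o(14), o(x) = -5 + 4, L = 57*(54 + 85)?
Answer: -79536880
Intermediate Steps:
L = 7923 (L = 57*139 = 7923)
o(x) = -1
G(n, B) = -1
(-17275 + 7235)*(G(-3*(-6) - 4, 113) + L) = (-17275 + 7235)*(-1 + 7923) = -10040*7922 = -79536880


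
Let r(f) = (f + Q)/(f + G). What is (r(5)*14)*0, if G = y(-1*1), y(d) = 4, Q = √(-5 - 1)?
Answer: 0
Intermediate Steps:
Q = I*√6 (Q = √(-6) = I*√6 ≈ 2.4495*I)
G = 4
r(f) = (f + I*√6)/(4 + f) (r(f) = (f + I*√6)/(f + 4) = (f + I*√6)/(4 + f))
(r(5)*14)*0 = (((5 + I*√6)/(4 + 5))*14)*0 = (((5 + I*√6)/9)*14)*0 = ((5/9 + I*√6/9)*14)*0 = (70/9 + 14*I*√6/9)*0 = 0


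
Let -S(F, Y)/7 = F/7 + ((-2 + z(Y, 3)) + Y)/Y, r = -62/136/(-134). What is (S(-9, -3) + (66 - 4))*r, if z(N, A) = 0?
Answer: 2759/13668 ≈ 0.20186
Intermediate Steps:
r = 31/9112 (r = -62*1/136*(-1/134) = -31/68*(-1/134) = 31/9112 ≈ 0.0034021)
S(F, Y) = -F - 7*(-2 + Y)/Y (S(F, Y) = -7*(F/7 + ((-2 + 0) + Y)/Y) = -7*(F*(1/7) + (-2 + Y)/Y) = -7*(F/7 + (-2 + Y)/Y) = -F - 7*(-2 + Y)/Y)
(S(-9, -3) + (66 - 4))*r = ((-7 - 1*(-9) + 14/(-3)) + (66 - 4))*(31/9112) = ((-7 + 9 + 14*(-1/3)) + 62)*(31/9112) = ((-7 + 9 - 14/3) + 62)*(31/9112) = (-8/3 + 62)*(31/9112) = (178/3)*(31/9112) = 2759/13668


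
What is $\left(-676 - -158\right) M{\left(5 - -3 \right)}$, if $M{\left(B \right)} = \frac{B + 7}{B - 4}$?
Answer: $- \frac{3885}{2} \approx -1942.5$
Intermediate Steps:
$M{\left(B \right)} = \frac{7 + B}{-4 + B}$
$\left(-676 - -158\right) M{\left(5 - -3 \right)} = \left(-676 - -158\right) \frac{7 + \left(5 - -3\right)}{-4 + \left(5 - -3\right)} = \left(-676 + 158\right) \frac{7 + \left(5 + 3\right)}{-4 + \left(5 + 3\right)} = - 518 \frac{7 + 8}{-4 + 8} = - 518 \cdot \frac{1}{4} \cdot 15 = \left(-518\right) \frac{15}{4} = - \frac{3885}{2}$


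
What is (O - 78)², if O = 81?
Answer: 9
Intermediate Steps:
(O - 78)² = (81 - 78)² = 3² = 9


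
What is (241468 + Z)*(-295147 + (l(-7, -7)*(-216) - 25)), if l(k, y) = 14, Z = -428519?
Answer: 55777859996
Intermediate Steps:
(241468 + Z)*(-295147 + (l(-7, -7)*(-216) - 25)) = (241468 - 428519)*(-295147 + (14*(-216) - 25)) = -187051*(-295147 + (-3024 - 25)) = -187051*(-295147 - 3049) = -187051*(-298196) = 55777859996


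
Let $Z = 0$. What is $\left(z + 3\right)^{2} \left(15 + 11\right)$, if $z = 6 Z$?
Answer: $234$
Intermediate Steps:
$z = 0$ ($z = 6 \cdot 0 = 0$)
$\left(z + 3\right)^{2} \left(15 + 11\right) = \left(0 + 3\right)^{2} \left(15 + 11\right) = 3^{2} \cdot 26 = 9 \cdot 26 = 234$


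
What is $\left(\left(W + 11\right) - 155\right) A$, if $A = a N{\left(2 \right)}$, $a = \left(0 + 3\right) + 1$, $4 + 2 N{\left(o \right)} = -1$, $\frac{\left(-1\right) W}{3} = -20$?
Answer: $840$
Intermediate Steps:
$W = 60$ ($W = \left(-3\right) \left(-20\right) = 60$)
$N{\left(o \right)} = - \frac{5}{2}$ ($N{\left(o \right)} = -2 + \frac{1}{2} \left(-1\right) = -2 - \frac{1}{2} = - \frac{5}{2}$)
$a = 4$ ($a = 3 + 1 = 4$)
$A = -10$ ($A = 4 \left(- \frac{5}{2}\right) = -10$)
$\left(\left(W + 11\right) - 155\right) A = \left(\left(60 + 11\right) - 155\right) \left(-10\right) = \left(71 - 155\right) \left(-10\right) = \left(-84\right) \left(-10\right) = 840$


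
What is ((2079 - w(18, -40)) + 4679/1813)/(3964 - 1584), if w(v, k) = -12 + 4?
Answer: 378841/431494 ≈ 0.87798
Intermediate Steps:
w(v, k) = -8
((2079 - w(18, -40)) + 4679/1813)/(3964 - 1584) = ((2079 - 1*(-8)) + 4679/1813)/(3964 - 1584) = ((2079 + 8) + 4679*(1/1813))/2380 = (2087 + 4679/1813)*(1/2380) = (3788410/1813)*(1/2380) = 378841/431494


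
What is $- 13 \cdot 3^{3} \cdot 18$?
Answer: $-6318$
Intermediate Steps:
$- 13 \cdot 3^{3} \cdot 18 = \left(-13\right) 27 \cdot 18 = \left(-351\right) 18 = -6318$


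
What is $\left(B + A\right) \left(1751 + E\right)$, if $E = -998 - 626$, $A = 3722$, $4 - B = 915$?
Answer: $356997$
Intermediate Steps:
$B = -911$ ($B = 4 - 915 = -911$)
$E = -1624$ ($E = -998 - 626 = -1624$)
$\left(B + A\right) \left(1751 + E\right) = \left(-911 + 3722\right) \left(1751 - 1624\right) = 2811 \cdot 127 = 356997$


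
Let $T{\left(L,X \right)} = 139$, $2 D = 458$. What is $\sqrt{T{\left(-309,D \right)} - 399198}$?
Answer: $i \sqrt{399059} \approx 631.71 i$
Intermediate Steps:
$D = 229$ ($D = \frac{1}{2} \cdot 458 = 229$)
$\sqrt{T{\left(-309,D \right)} - 399198} = \sqrt{139 - 399198} = \sqrt{-399059} = i \sqrt{399059}$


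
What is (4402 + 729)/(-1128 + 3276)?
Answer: 5131/2148 ≈ 2.3887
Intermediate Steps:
(4402 + 729)/(-1128 + 3276) = 5131/2148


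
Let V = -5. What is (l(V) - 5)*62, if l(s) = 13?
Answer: 496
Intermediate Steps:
(l(V) - 5)*62 = (13 - 5)*62 = 8*62 = 496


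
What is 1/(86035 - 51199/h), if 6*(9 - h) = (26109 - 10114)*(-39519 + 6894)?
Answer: 173945643/14965413293107 ≈ 1.1623e-5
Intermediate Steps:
h = 173945643/2 (h = 9 - (26109 - 10114)*(-39519 + 6894)/6 = 9 - 15995*(-32625)/6 = 9 - 1/6*(-521836875) = 9 + 173945625/2 = 173945643/2 ≈ 8.6973e+7)
1/(86035 - 51199/h) = 1/(86035 - 51199/173945643/2) = 1/(86035 - 51199*2/173945643) = 1/(86035 - 102398/173945643) = 1/(14965413293107/173945643) = 173945643/14965413293107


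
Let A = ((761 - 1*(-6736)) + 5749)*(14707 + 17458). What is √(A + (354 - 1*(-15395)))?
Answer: √426073339 ≈ 20642.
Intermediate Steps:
A = 426057590 (A = ((761 + 6736) + 5749)*32165 = (7497 + 5749)*32165 = 13246*32165 = 426057590)
√(A + (354 - 1*(-15395))) = √(426057590 + (354 - 1*(-15395))) = √(426057590 + (354 + 15395)) = √(426057590 + 15749) = √426073339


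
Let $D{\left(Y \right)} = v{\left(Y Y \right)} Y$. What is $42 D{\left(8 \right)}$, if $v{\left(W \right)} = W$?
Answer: $21504$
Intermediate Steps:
$D{\left(Y \right)} = Y^{3}$ ($D{\left(Y \right)} = Y Y Y = Y^{2} Y = Y^{3}$)
$42 D{\left(8 \right)} = 42 \cdot 8^{3} = 42 \cdot 512 = 21504$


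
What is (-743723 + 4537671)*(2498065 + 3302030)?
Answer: 22005258825060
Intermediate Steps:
(-743723 + 4537671)*(2498065 + 3302030) = 3793948*5800095 = 22005258825060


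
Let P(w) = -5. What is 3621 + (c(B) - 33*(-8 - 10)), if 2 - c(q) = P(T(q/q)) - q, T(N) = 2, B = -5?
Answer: 4217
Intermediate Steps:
c(q) = 7 + q (c(q) = 2 - (-5 - q) = 2 + (5 + q) = 7 + q)
3621 + (c(B) - 33*(-8 - 10)) = 3621 + ((7 - 5) - 33*(-8 - 10)) = 3621 + (2 - 33*(-18)) = 3621 + (2 + 594) = 3621 + 596 = 4217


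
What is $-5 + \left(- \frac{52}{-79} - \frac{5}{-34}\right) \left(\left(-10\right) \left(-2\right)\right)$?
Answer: $\frac{14915}{1343} \approx 11.106$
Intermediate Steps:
$-5 + \left(- \frac{52}{-79} - \frac{5}{-34}\right) \left(\left(-10\right) \left(-2\right)\right) = -5 + \left(\left(-52\right) \left(- \frac{1}{79}\right) - - \frac{5}{34}\right) 20 = -5 + \left(\frac{52}{79} + \frac{5}{34}\right) 20 = -5 + \frac{2163}{2686} \cdot 20 = -5 + \frac{21630}{1343} = \frac{14915}{1343}$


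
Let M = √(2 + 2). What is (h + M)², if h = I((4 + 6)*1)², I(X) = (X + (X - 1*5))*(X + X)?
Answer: 8100360004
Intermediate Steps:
I(X) = 2*X*(-5 + 2*X) (I(X) = (X + (X - 5))*(2*X) = (X + (-5 + X))*(2*X) = (-5 + 2*X)*(2*X) = 2*X*(-5 + 2*X))
h = 90000 (h = (2*((4 + 6)*1)*(-5 + 2*((4 + 6)*1)))² = (2*(10*1)*(-5 + 2*(10*1)))² = (2*10*(-5 + 2*10))² = (2*10*(-5 + 20))² = (2*10*15)² = 300² = 90000)
M = 2 (M = √4 = 2)
(h + M)² = (90000 + 2)² = 90002² = 8100360004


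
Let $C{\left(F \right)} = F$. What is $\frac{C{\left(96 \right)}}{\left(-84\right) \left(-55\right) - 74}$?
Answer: $\frac{48}{2273} \approx 0.021117$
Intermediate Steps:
$\frac{C{\left(96 \right)}}{\left(-84\right) \left(-55\right) - 74} = \frac{96}{\left(-84\right) \left(-55\right) - 74} = \frac{96}{4620 - 74} = \frac{96}{4546} = 96 \cdot \frac{1}{4546} = \frac{48}{2273}$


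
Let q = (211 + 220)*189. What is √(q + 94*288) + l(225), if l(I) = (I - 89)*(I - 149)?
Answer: 10336 + 3*√12059 ≈ 10665.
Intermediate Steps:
l(I) = (-149 + I)*(-89 + I) (l(I) = (-89 + I)*(-149 + I) = (-149 + I)*(-89 + I))
q = 81459 (q = 431*189 = 81459)
√(q + 94*288) + l(225) = √(81459 + 94*288) + (13261 + 225² - 238*225) = √(81459 + 27072) + (13261 + 50625 - 53550) = √108531 + 10336 = 3*√12059 + 10336 = 10336 + 3*√12059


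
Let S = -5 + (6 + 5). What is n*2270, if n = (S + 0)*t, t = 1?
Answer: 13620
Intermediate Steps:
S = 6 (S = -5 + 11 = 6)
n = 6 (n = (6 + 0)*1 = 6*1 = 6)
n*2270 = 6*2270 = 13620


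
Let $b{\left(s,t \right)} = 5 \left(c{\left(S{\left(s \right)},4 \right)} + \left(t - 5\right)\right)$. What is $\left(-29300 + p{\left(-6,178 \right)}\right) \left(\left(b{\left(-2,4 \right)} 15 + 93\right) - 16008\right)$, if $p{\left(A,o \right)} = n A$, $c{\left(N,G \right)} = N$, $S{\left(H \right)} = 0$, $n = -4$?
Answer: $468123240$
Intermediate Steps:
$p{\left(A,o \right)} = - 4 A$
$b{\left(s,t \right)} = -25 + 5 t$ ($b{\left(s,t \right)} = 5 \left(0 + \left(t - 5\right)\right) = 5 \left(0 + \left(-5 + t\right)\right) = 5 \left(-5 + t\right) = -25 + 5 t$)
$\left(-29300 + p{\left(-6,178 \right)}\right) \left(\left(b{\left(-2,4 \right)} 15 + 93\right) - 16008\right) = \left(-29300 - -24\right) \left(\left(\left(-25 + 5 \cdot 4\right) 15 + 93\right) - 16008\right) = \left(-29300 + 24\right) \left(\left(\left(-25 + 20\right) 15 + 93\right) - 16008\right) = - 29276 \left(\left(\left(-5\right) 15 + 93\right) - 16008\right) = - 29276 \left(\left(-75 + 93\right) - 16008\right) = - 29276 \left(18 - 16008\right) = \left(-29276\right) \left(-15990\right) = 468123240$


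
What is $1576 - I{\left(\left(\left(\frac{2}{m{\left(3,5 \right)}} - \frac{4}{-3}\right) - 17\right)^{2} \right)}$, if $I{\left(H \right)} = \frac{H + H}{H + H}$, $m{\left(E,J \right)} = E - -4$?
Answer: $1575$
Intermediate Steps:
$m{\left(E,J \right)} = 4 + E$ ($m{\left(E,J \right)} = E + 4 = 4 + E$)
$I{\left(H \right)} = 1$ ($I{\left(H \right)} = \frac{2 H}{2 H} = 2 H \frac{1}{2 H} = 1$)
$1576 - I{\left(\left(\left(\frac{2}{m{\left(3,5 \right)}} - \frac{4}{-3}\right) - 17\right)^{2} \right)} = 1576 - 1 = 1575$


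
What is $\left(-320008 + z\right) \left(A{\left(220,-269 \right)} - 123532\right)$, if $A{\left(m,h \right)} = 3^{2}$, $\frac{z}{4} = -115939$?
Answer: $96812880572$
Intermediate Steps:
$z = -463756$ ($z = 4 \left(-115939\right) = -463756$)
$A{\left(m,h \right)} = 9$
$\left(-320008 + z\right) \left(A{\left(220,-269 \right)} - 123532\right) = \left(-320008 - 463756\right) \left(9 - 123532\right) = \left(-783764\right) \left(-123523\right) = 96812880572$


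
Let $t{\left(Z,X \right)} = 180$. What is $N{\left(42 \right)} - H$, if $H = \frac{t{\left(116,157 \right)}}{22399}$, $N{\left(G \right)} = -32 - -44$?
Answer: $\frac{268608}{22399} \approx 11.992$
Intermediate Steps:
$N{\left(G \right)} = 12$ ($N{\left(G \right)} = -32 + 44 = 12$)
$H = \frac{180}{22399} \approx 0.0080361$
$N{\left(42 \right)} - H = 12 - \frac{180}{22399} = \frac{268608}{22399}$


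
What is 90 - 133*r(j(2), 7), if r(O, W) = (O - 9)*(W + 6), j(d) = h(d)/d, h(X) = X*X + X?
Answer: 10464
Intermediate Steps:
h(X) = X + X² (h(X) = X² + X = X + X²)
j(d) = 1 + d (j(d) = (d*(1 + d))/d = 1 + d)
r(O, W) = (-9 + O)*(6 + W)
90 - 133*r(j(2), 7) = 90 - 133*(-54 - 9*7 + 6*(1 + 2) + (1 + 2)*7) = 90 - 133*(-54 - 63 + 6*3 + 3*7) = 90 - 133*(-54 - 63 + 18 + 21) = 90 - 133*(-78) = 90 + 10374 = 10464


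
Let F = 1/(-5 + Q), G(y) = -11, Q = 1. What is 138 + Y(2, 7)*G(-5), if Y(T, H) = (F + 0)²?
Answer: 2197/16 ≈ 137.31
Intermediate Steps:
F = -¼ (F = 1/(-5 + 1) = 1/(-4) = -¼ ≈ -0.25000)
Y(T, H) = 1/16 (Y(T, H) = (-¼ + 0)² = (-¼)² = 1/16)
138 + Y(2, 7)*G(-5) = 138 + (1/16)*(-11) = 138 - 11/16 = 2197/16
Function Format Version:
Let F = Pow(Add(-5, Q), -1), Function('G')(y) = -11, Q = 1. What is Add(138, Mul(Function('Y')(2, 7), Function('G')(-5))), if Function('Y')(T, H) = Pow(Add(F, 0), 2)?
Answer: Rational(2197, 16) ≈ 137.31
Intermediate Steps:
F = Rational(-1, 4) (F = Pow(Add(-5, 1), -1) = Pow(-4, -1) = Rational(-1, 4) ≈ -0.25000)
Function('Y')(T, H) = Rational(1, 16) (Function('Y')(T, H) = Pow(Add(Rational(-1, 4), 0), 2) = Pow(Rational(-1, 4), 2) = Rational(1, 16))
Add(138, Mul(Function('Y')(2, 7), Function('G')(-5))) = Add(138, Mul(Rational(1, 16), -11)) = Add(138, Rational(-11, 16)) = Rational(2197, 16)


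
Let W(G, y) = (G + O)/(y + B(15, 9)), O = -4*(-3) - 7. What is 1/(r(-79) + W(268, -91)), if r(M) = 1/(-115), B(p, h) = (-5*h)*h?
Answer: -57040/31891 ≈ -1.7886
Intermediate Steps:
B(p, h) = -5*h²
O = 5 (O = 12 - 7 = 5)
r(M) = -1/115
W(G, y) = (5 + G)/(-405 + y) (W(G, y) = (G + 5)/(y - 5*9²) = (5 + G)/(y - 5*81) = (5 + G)/(y - 405) = (5 + G)/(-405 + y))
1/(r(-79) + W(268, -91)) = 1/(-1/115 + (5 + 268)/(-405 - 91)) = 1/(-1/115 + 273/(-496)) = 1/(-1/115 - 1/496*273) = 1/(-1/115 - 273/496) = 1/(-31891/57040) = -57040/31891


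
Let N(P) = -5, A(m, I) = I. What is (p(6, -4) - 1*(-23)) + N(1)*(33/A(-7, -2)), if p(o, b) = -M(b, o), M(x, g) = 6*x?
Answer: 259/2 ≈ 129.50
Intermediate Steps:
p(o, b) = -6*b
(p(6, -4) - 1*(-23)) + N(1)*(33/A(-7, -2)) = (-6*(-4) - 1*(-23)) - 165/(-2) = (24 + 23) - 165*(-1)/2 = 47 - 5*(-33/2) = 47 + 165/2 = 259/2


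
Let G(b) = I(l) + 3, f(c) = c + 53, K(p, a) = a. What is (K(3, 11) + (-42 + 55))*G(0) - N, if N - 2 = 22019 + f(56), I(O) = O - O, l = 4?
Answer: -22058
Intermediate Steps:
f(c) = 53 + c
I(O) = 0
N = 22130 (N = 2 + (22019 + (53 + 56)) = 2 + (22019 + 109) = 2 + 22128 = 22130)
G(b) = 3 (G(b) = 0 + 3 = 3)
(K(3, 11) + (-42 + 55))*G(0) - N = (11 + (-42 + 55))*3 - 1*22130 = (11 + 13)*3 - 22130 = 24*3 - 22130 = 72 - 22130 = -22058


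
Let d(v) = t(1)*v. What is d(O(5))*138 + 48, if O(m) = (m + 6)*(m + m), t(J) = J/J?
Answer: 15228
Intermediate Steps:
t(J) = 1
O(m) = 2*m*(6 + m) (O(m) = (6 + m)*(2*m) = 2*m*(6 + m))
d(v) = v (d(v) = 1*v = v)
d(O(5))*138 + 48 = (2*5*(6 + 5))*138 + 48 = (2*5*11)*138 + 48 = 110*138 + 48 = 15180 + 48 = 15228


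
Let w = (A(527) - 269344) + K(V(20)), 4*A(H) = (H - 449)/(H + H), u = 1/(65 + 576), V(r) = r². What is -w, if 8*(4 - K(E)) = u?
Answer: 727879449569/2702456 ≈ 2.6934e+5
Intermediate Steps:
u = 1/641 ≈ 0.0015601
K(E) = 20511/5128 (K(E) = 4 - ⅛*1/641 = 4 - 1/5128 = 20511/5128)
A(H) = (-449 + H)/(8*H) (A(H) = ((H - 449)/(H + H))/4 = ((-449 + H)/((2*H)))/4 = ((-449 + H)*(1/(2*H)))/4 = ((-449 + H)/(2*H))/4 = (-449 + H)/(8*H))
w = -727879449569/2702456 (w = ((⅛)*(-449 + 527)/527 - 269344) + 20511/5128 = ((⅛)*(1/527)*78 - 269344) + 20511/5128 = (39/2108 - 269344) + 20511/5128 = -567777113/2108 + 20511/5128 = -727879449569/2702456 ≈ -2.6934e+5)
-w = -1*(-727879449569/2702456) = 727879449569/2702456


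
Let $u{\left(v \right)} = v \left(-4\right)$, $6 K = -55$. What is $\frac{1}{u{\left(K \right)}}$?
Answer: $\frac{3}{110} \approx 0.027273$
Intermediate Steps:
$K = - \frac{55}{6}$ ($K = \frac{1}{6} \left(-55\right) = - \frac{55}{6} \approx -9.1667$)
$u{\left(v \right)} = - 4 v$
$\frac{1}{u{\left(K \right)}} = \frac{1}{\left(-4\right) \left(- \frac{55}{6}\right)} = \frac{1}{\frac{110}{3}} = \frac{3}{110}$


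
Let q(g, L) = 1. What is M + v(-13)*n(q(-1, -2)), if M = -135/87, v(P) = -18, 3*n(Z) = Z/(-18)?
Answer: -106/87 ≈ -1.2184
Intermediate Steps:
n(Z) = -Z/54 (n(Z) = (Z/(-18))/3 = (Z*(-1/18))/3 = (-Z/18)/3 = -Z/54)
M = -45/29 (M = -135*1/87 = -45/29 ≈ -1.5517)
M + v(-13)*n(q(-1, -2)) = -45/29 - (-1)/3 = -45/29 - 18*(-1/54) = -45/29 + ⅓ = -106/87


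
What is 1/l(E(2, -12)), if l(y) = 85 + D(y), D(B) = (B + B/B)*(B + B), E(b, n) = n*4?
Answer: 1/4597 ≈ 0.00021753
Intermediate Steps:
E(b, n) = 4*n
D(B) = 2*B*(1 + B) (D(B) = (B + 1)*(2*B) = (1 + B)*(2*B) = 2*B*(1 + B))
l(y) = 85 + 2*y*(1 + y)
1/l(E(2, -12)) = 1/(85 + 2*(4*(-12))*(1 + 4*(-12))) = 1/(85 + 2*(-48)*(1 - 48)) = 1/(85 + 2*(-48)*(-47)) = 1/(85 + 4512) = 1/4597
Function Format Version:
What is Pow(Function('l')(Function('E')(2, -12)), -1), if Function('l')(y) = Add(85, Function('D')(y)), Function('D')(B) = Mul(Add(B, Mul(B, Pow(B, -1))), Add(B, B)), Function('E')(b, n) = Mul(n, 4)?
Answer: Rational(1, 4597) ≈ 0.00021753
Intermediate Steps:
Function('E')(b, n) = Mul(4, n)
Function('D')(B) = Mul(2, B, Add(1, B)) (Function('D')(B) = Mul(Add(B, 1), Mul(2, B)) = Mul(Add(1, B), Mul(2, B)) = Mul(2, B, Add(1, B)))
Function('l')(y) = Add(85, Mul(2, y, Add(1, y)))
Pow(Function('l')(Function('E')(2, -12)), -1) = Pow(Add(85, Mul(2, Mul(4, -12), Add(1, Mul(4, -12)))), -1) = Pow(Add(85, Mul(2, -48, Add(1, -48))), -1) = Pow(Add(85, Mul(2, -48, -47)), -1) = Pow(Add(85, 4512), -1) = Pow(4597, -1) = Rational(1, 4597)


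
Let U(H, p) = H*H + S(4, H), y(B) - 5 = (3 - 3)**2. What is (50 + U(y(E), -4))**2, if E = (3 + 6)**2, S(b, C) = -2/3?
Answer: 49729/9 ≈ 5525.4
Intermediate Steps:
S(b, C) = -2/3 (S(b, C) = -2*1/3 = -2/3)
E = 81 (E = 9**2 = 81)
y(B) = 5 (y(B) = 5 + (3 - 3)**2 = 5 + 0**2 = 5 + 0 = 5)
U(H, p) = -2/3 + H**2 (U(H, p) = H*H - 2/3 = H**2 - 2/3 = -2/3 + H**2)
(50 + U(y(E), -4))**2 = (50 + (-2/3 + 5**2))**2 = (50 + (-2/3 + 25))**2 = (50 + 73/3)**2 = (223/3)**2 = 49729/9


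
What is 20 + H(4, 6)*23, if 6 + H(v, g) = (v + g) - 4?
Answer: 20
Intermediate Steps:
H(v, g) = -10 + g + v (H(v, g) = -6 + ((v + g) - 4) = -6 + ((g + v) - 4) = -6 + (-4 + g + v) = -10 + g + v)
20 + H(4, 6)*23 = 20 + (-10 + 6 + 4)*23 = 20 + 0*23 = 20 + 0 = 20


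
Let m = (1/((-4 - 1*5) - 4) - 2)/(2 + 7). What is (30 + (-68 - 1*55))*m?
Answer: 279/13 ≈ 21.462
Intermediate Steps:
m = -3/13 (m = (1/((-4 - 5) - 4) - 2)/9 = (1/(-9 - 4) - 2)*(1/9) = (1/(-13) - 2)*(1/9) = (-1/13 - 2)*(1/9) = -27/13*1/9 = -3/13 ≈ -0.23077)
(30 + (-68 - 1*55))*m = (30 + (-68 - 1*55))*(-3/13) = (30 + (-68 - 55))*(-3/13) = (30 - 123)*(-3/13) = -93*(-3/13) = 279/13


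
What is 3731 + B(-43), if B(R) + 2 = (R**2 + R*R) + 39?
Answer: 7466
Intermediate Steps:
B(R) = 37 + 2*R**2 (B(R) = -2 + ((R**2 + R*R) + 39) = -2 + ((R**2 + R**2) + 39) = -2 + (2*R**2 + 39) = -2 + (39 + 2*R**2) = 37 + 2*R**2)
3731 + B(-43) = 3731 + (37 + 2*(-43)**2) = 3731 + (37 + 2*1849) = 3731 + (37 + 3698) = 3731 + 3735 = 7466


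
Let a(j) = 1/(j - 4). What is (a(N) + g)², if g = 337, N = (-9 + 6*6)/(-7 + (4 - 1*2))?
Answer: 250715556/2209 ≈ 1.1350e+5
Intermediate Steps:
N = -27/5 (N = (-9 + 36)/(-7 + (4 - 2)) = 27/(-7 + 2) = 27/(-5) = 27*(-⅕) = -27/5 ≈ -5.4000)
a(j) = 1/(-4 + j)
(a(N) + g)² = (1/(-4 - 27/5) + 337)² = (1/(-47/5) + 337)² = (-5/47 + 337)² = (15834/47)² = 250715556/2209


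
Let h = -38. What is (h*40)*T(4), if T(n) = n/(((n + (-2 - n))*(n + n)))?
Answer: 380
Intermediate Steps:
T(n) = -¼ (T(n) = n/((-4*n)) = n*(-1/(4*n)) = -¼)
(h*40)*T(4) = -38*40*(-¼) = -1520*(-¼) = 380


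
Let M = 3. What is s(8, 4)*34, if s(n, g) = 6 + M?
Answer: 306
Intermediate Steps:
s(n, g) = 9 (s(n, g) = 6 + 3 = 9)
s(8, 4)*34 = 9*34 = 306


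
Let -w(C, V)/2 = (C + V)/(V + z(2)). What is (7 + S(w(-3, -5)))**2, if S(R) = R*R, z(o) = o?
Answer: 101761/81 ≈ 1256.3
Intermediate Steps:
w(C, V) = -2*(C + V)/(2 + V) (w(C, V) = -2*(C + V)/(V + 2) = -2*(C + V)/(2 + V))
S(R) = R**2
(7 + S(w(-3, -5)))**2 = (7 + (2*(-1*(-3) - 1*(-5))/(2 - 5))**2)**2 = (7 + (2*(3 + 5)/(-3))**2)**2 = (7 + (2*(-1/3)*8)**2)**2 = (7 + (-16/3)**2)**2 = (7 + 256/9)**2 = (319/9)**2 = 101761/81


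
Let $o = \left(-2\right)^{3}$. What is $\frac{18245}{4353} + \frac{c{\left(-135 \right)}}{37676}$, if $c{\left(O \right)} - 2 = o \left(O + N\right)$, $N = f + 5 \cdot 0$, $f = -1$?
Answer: $\frac{346071695}{82001814} \approx 4.2203$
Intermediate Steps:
$o = -8$
$N = -1$ ($N = -1 + 5 \cdot 0 = -1 + 0 = -1$)
$c{\left(O \right)} = 10 - 8 O$ ($c{\left(O \right)} = 2 - 8 \left(O - 1\right) = 2 - 8 \left(-1 + O\right) = 2 - \left(-8 + 8 O\right) = 10 - 8 O$)
$\frac{18245}{4353} + \frac{c{\left(-135 \right)}}{37676} = \frac{18245}{4353} + \frac{10 - -1080}{37676} = 18245 \cdot \frac{1}{4353} + \left(10 + 1080\right) \frac{1}{37676} = \frac{18245}{4353} + 1090 \cdot \frac{1}{37676} = \frac{18245}{4353} + \frac{545}{18838} = \frac{346071695}{82001814}$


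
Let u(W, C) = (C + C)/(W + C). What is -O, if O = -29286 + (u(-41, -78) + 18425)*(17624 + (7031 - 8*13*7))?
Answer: -52461989603/119 ≈ -4.4086e+8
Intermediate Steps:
u(W, C) = 2*C/(C + W) (u(W, C) = (2*C)/(C + W) = 2*C/(C + W))
O = 52461989603/119 (O = -29286 + (2*(-78)/(-78 - 41) + 18425)*(17624 + (7031 - 8*13*7)) = -29286 + (2*(-78)/(-119) + 18425)*(17624 + (7031 - 104*7)) = -29286 + (2*(-78)*(-1/119) + 18425)*(17624 + (7031 - 728)) = -29286 + (156/119 + 18425)*(17624 + 6303) = -29286 + (2192731/119)*23927 = -29286 + 52465474637/119 = 52461989603/119 ≈ 4.4086e+8)
-O = -1*52461989603/119 = -52461989603/119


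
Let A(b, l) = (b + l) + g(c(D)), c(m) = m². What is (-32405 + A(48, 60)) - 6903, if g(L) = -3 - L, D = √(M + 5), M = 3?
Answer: -39211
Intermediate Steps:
D = 2*√2 (D = √(3 + 5) = √8 = 2*√2 ≈ 2.8284)
A(b, l) = -11 + b + l (A(b, l) = (b + l) + (-3 - (2*√2)²) = (b + l) + (-3 - 1*8) = (b + l) + (-3 - 8) = (b + l) - 11 = -11 + b + l)
(-32405 + A(48, 60)) - 6903 = (-32405 + (-11 + 48 + 60)) - 6903 = (-32405 + 97) - 6903 = -32308 - 6903 = -39211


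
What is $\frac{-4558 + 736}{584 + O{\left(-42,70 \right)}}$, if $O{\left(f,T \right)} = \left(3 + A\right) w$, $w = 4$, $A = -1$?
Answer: $- \frac{1911}{296} \approx -6.4561$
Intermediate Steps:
$O{\left(f,T \right)} = 8$ ($O{\left(f,T \right)} = \left(3 - 1\right) 4 = 2 \cdot 4 = 8$)
$\frac{-4558 + 736}{584 + O{\left(-42,70 \right)}} = \frac{-4558 + 736}{584 + 8} = - \frac{3822}{592} = \left(-3822\right) \frac{1}{592} = - \frac{1911}{296}$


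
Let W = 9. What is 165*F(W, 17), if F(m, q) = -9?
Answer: -1485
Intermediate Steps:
165*F(W, 17) = 165*(-9) = -1485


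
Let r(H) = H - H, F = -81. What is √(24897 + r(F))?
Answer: √24897 ≈ 157.79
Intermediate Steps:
r(H) = 0
√(24897 + r(F)) = √(24897 + 0) = √24897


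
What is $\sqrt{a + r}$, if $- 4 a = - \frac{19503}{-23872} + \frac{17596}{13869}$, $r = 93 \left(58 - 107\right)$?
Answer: $\frac{i \sqrt{3469238321734694939}}{27590064} \approx 67.509 i$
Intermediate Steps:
$r = -4557$ ($r = 93 \left(-49\right) = -4557$)
$a = - \frac{690538819}{1324323072}$ ($a = - \frac{- \frac{19503}{-23872} + \frac{17596}{13869}}{4} = - \frac{\left(-19503\right) \left(- \frac{1}{23872}\right) + 17596 \cdot \frac{1}{13869}}{4} = - \frac{\frac{19503}{23872} + \frac{17596}{13869}}{4} = \left(- \frac{1}{4}\right) \frac{690538819}{331080768} = - \frac{690538819}{1324323072} \approx -0.52143$)
$\sqrt{a + r} = \sqrt{- \frac{690538819}{1324323072} - 4557} = \sqrt{- \frac{6035630777923}{1324323072}} = \frac{i \sqrt{3469238321734694939}}{27590064}$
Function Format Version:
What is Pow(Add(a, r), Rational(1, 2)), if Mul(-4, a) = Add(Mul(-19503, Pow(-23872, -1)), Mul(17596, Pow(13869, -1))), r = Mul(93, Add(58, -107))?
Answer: Mul(Rational(1, 27590064), I, Pow(3469238321734694939, Rational(1, 2))) ≈ Mul(67.509, I)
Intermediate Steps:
r = -4557 (r = Mul(93, -49) = -4557)
a = Rational(-690538819, 1324323072) (a = Mul(Rational(-1, 4), Add(Mul(-19503, Pow(-23872, -1)), Mul(17596, Pow(13869, -1)))) = Mul(Rational(-1, 4), Add(Mul(-19503, Rational(-1, 23872)), Mul(17596, Rational(1, 13869)))) = Mul(Rational(-1, 4), Add(Rational(19503, 23872), Rational(17596, 13869))) = Mul(Rational(-1, 4), Rational(690538819, 331080768)) = Rational(-690538819, 1324323072) ≈ -0.52143)
Pow(Add(a, r), Rational(1, 2)) = Pow(Add(Rational(-690538819, 1324323072), -4557), Rational(1, 2)) = Pow(Rational(-6035630777923, 1324323072), Rational(1, 2)) = Mul(Rational(1, 27590064), I, Pow(3469238321734694939, Rational(1, 2)))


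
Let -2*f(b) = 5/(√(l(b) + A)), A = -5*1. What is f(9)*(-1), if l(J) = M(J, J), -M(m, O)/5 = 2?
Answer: -I*√15/6 ≈ -0.6455*I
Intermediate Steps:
M(m, O) = -10 (M(m, O) = -5*2 = -10)
l(J) = -10
A = -5
f(b) = I*√15/6 (f(b) = -5/(2*(√(-10 - 5))) = -5/(2*(√(-15))) = -5/(2*(I*√15)) = -5*(-I*√15/15)/2 = -(-1)*I*√15/6 = I*√15/6)
f(9)*(-1) = (I*√15/6)*(-1) = -I*√15/6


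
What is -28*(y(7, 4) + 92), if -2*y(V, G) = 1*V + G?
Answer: -2422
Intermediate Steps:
y(V, G) = -G/2 - V/2 (y(V, G) = -(1*V + G)/2 = -(V + G)/2 = -(G + V)/2 = -G/2 - V/2)
-28*(y(7, 4) + 92) = -28*((-1/2*4 - 1/2*7) + 92) = -28*((-2 - 7/2) + 92) = -28*(-11/2 + 92) = -28*173/2 = -2422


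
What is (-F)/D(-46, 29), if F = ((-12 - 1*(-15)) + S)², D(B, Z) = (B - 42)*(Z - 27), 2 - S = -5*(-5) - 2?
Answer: 81/44 ≈ 1.8409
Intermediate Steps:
S = -21 (S = 2 - (-5*(-5) - 2) = 2 - (25 - 2) = 2 - 1*23 = 2 - 23 = -21)
D(B, Z) = (-42 + B)*(-27 + Z)
F = 324 (F = ((-12 - 1*(-15)) - 21)² = ((-12 + 15) - 21)² = (3 - 21)² = (-18)² = 324)
(-F)/D(-46, 29) = (-1*324)/(1134 - 42*29 - 27*(-46) - 46*29) = -324/(1134 - 1218 + 1242 - 1334) = -324/(-176) = -324*(-1/176) = 81/44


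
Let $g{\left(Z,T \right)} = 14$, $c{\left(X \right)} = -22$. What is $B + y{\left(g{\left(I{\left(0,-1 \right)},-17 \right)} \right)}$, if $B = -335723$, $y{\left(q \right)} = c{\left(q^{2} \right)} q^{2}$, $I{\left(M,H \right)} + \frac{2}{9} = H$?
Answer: $-340035$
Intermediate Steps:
$I{\left(M,H \right)} = - \frac{2}{9} + H$
$y{\left(q \right)} = - 22 q^{2}$
$B + y{\left(g{\left(I{\left(0,-1 \right)},-17 \right)} \right)} = -335723 - 22 \cdot 14^{2} = -335723 - 4312 = -340035$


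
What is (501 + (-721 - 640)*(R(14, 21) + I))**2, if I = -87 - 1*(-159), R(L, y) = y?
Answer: 15894149184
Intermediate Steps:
I = 72 (I = -87 + 159 = 72)
(501 + (-721 - 640)*(R(14, 21) + I))**2 = (501 + (-721 - 640)*(21 + 72))**2 = (501 - 1361*93)**2 = (501 - 126573)**2 = (-126072)**2 = 15894149184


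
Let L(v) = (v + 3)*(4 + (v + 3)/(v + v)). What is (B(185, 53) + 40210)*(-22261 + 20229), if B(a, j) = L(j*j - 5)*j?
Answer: -1011003553046/701 ≈ -1.4422e+9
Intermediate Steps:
L(v) = (3 + v)*(4 + (3 + v)/(2*v)) (L(v) = (3 + v)*(4 + (3 + v)/((2*v))) = (3 + v)*(4 + (3 + v)*(1/(2*v))) = (3 + v)*(4 + (3 + v)/(2*v)))
B(a, j) = j*(-15/2 + 9*j**2/2 + 9/(2*(-5 + j**2))) (B(a, j) = (15 + 9*(j*j - 5)/2 + 9/(2*(j*j - 5)))*j = (15 + 9*(j**2 - 5)/2 + 9/(2*(j**2 - 5)))*j = (15 + 9*(-5 + j**2)/2 + 9/(2*(-5 + j**2)))*j = (15 + (-45/2 + 9*j**2/2) + 9/(2*(-5 + j**2)))*j = (-15/2 + 9*j**2/2 + 9/(2*(-5 + j**2)))*j = j*(-15/2 + 9*j**2/2 + 9/(2*(-5 + j**2))))
(B(185, 53) + 40210)*(-22261 + 20229) = ((-60*53**3 + 9*53**5 + 84*53)/(-10 + 2*53**2) + 40210)*(-22261 + 20229) = ((-60*148877 + 9*418195493 + 4452)/(-10 + 2*2809) + 40210)*(-2032) = ((-8932620 + 3763759437 + 4452)/(-10 + 5618) + 40210)*(-2032) = (3754831269/5608 + 40210)*(-2032) = (3980328949/5608)*(-2032) = -1011003553046/701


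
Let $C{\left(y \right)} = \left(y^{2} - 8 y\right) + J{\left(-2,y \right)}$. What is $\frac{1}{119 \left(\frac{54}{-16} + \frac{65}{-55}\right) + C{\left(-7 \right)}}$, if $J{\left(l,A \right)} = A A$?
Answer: $- \frac{88}{34167} \approx -0.0025756$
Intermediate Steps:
$J{\left(l,A \right)} = A^{2}$
$C{\left(y \right)} = - 8 y + 2 y^{2}$ ($C{\left(y \right)} = \left(y^{2} - 8 y\right) + y^{2} = - 8 y + 2 y^{2}$)
$\frac{1}{119 \left(\frac{54}{-16} + \frac{65}{-55}\right) + C{\left(-7 \right)}} = \frac{1}{119 \left(\frac{54}{-16} + \frac{65}{-55}\right) + 2 \left(-7\right) \left(-4 - 7\right)} = \frac{1}{119 \left(54 \left(- \frac{1}{16}\right) + 65 \left(- \frac{1}{55}\right)\right) + 2 \left(-7\right) \left(-11\right)} = \frac{1}{119 \left(- \frac{27}{8} - \frac{13}{11}\right) + 154} = \frac{1}{119 \left(- \frac{401}{88}\right) + 154} = \frac{1}{- \frac{47719}{88} + 154} = \frac{1}{- \frac{34167}{88}} = - \frac{88}{34167}$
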